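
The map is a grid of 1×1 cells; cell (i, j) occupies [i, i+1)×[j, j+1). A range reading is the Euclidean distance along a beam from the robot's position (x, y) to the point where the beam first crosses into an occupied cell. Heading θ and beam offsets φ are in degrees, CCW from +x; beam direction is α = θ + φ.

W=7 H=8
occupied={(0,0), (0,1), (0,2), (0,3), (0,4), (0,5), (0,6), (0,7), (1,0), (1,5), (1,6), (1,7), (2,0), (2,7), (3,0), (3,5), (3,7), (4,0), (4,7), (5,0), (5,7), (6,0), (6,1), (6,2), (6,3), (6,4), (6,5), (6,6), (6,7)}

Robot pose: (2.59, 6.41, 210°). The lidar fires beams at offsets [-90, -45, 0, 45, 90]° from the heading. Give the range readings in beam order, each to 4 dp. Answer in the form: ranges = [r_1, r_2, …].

beam 1: φ=-90°, α=120°
  d=(-0.5000,0.8660)  start (2,6)  tX=1.1800 tY=0.6813  stride 1/|dx|=2.0000 1/|dy|=1.1547
    cross y-line → (2,7), t=0.6813 (wall)
  → r_1 = 0.6813
beam 2: φ=-45°, α=165°
  d=(-0.9659,0.2588)  start (2,6)  tX=0.6108 tY=2.2796  stride 1/|dx|=1.0353 1/|dy|=3.8637
    cross x-line → (1,6), t=0.6108 (wall)
  → r_2 = 0.6108
beam 3: φ=0°, α=210°
  d=(-0.8660,-0.5000)  start (2,6)  tX=0.6813 tY=0.8200  stride 1/|dx|=1.1547 1/|dy|=2.0000
    cross x-line → (1,6), t=0.6813 (wall)
  → r_3 = 0.6813
beam 4: φ=45°, α=255°
  d=(-0.2588,-0.9659)  start (2,6)  tX=2.2796 tY=0.4245  stride 1/|dx|=3.8637 1/|dy|=1.0353
    cross y-line → (2,5), t=0.4245
    cross y-line → (2,4), t=1.4597
    cross x-line → (1,4), t=2.2796
    cross y-line → (1,3), t=2.4950
    cross y-line → (1,2), t=3.5303
    cross y-line → (1,1), t=4.5656
    cross y-line → (1,0), t=5.6008 (wall)
  → r_4 = 5.6008
beam 5: φ=90°, α=300°
  d=(0.5000,-0.8660)  start (2,6)  tX=0.8200 tY=0.4734  stride 1/|dx|=2.0000 1/|dy|=1.1547
    cross y-line → (2,5), t=0.4734
    cross x-line → (3,5), t=0.8200 (wall)
  → r_5 = 0.8200

ranges = [0.6813, 0.6108, 0.6813, 5.6008, 0.8200]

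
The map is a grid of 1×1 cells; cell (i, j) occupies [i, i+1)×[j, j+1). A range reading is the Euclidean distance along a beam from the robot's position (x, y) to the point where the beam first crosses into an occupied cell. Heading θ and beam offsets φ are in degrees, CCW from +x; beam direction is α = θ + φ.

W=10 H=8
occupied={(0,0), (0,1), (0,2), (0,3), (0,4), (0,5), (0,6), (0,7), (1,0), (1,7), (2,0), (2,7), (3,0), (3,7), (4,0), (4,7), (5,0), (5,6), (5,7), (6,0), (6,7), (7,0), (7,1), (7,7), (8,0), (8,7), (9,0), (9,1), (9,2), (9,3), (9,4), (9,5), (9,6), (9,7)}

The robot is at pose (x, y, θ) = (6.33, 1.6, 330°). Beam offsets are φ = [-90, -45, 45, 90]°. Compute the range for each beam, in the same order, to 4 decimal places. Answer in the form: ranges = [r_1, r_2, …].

ranges = [0.6928, 0.6212, 0.6936, 5.3400]

beam 1: φ=-90°, α=240°
  d=(-0.5000,-0.8660)  start (6,1)  tX=0.6600 tY=0.6928  stride 1/|dx|=2.0000 1/|dy|=1.1547
    cross x-line → (5,1), t=0.6600
    cross y-line → (5,0), t=0.6928 (wall)
  → r_1 = 0.6928
beam 2: φ=-45°, α=285°
  d=(0.2588,-0.9659)  start (6,1)  tX=2.5887 tY=0.6212  stride 1/|dx|=3.8637 1/|dy|=1.0353
    cross y-line → (6,0), t=0.6212 (wall)
  → r_2 = 0.6212
beam 3: φ=45°, α=15°
  d=(0.9659,0.2588)  start (6,1)  tX=0.6936 tY=1.5455  stride 1/|dx|=1.0353 1/|dy|=3.8637
    cross x-line → (7,1), t=0.6936 (wall)
  → r_3 = 0.6936
beam 4: φ=90°, α=60°
  d=(0.5000,0.8660)  start (6,1)  tX=1.3400 tY=0.4619  stride 1/|dx|=2.0000 1/|dy|=1.1547
    cross y-line → (6,2), t=0.4619
    cross x-line → (7,2), t=1.3400
    cross y-line → (7,3), t=1.6166
    cross y-line → (7,4), t=2.7713
    cross x-line → (8,4), t=3.3400
    cross y-line → (8,5), t=3.9260
    cross y-line → (8,6), t=5.0807
    cross x-line → (9,6), t=5.3400 (wall)
  → r_4 = 5.3400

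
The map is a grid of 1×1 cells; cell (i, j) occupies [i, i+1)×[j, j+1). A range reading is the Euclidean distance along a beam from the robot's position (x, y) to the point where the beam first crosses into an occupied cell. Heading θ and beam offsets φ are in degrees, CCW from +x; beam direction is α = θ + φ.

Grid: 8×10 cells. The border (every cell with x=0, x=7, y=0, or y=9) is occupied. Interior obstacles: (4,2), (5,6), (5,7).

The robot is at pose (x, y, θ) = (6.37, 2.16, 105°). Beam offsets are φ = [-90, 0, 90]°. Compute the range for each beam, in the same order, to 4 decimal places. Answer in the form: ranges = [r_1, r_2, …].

beam 1: φ=-90°, α=15°
  direction (0.9659, 0.2588); cell (6,2); t to first gridline: x 0.6522, y 3.2455 (then +1.0353 / +3.8637)
    (7,2) via x @ 0.6522  # hit
  → r_1 = 0.6522
beam 2: φ=0°, α=105°
  direction (-0.2588, 0.9659); cell (6,2); t to first gridline: x 1.4296, y 0.8696 (then +3.8637 / +1.0353)
    (6,3) via y @ 0.8696
    (5,3) via x @ 1.4296
    (5,4) via y @ 1.9049
    (5,5) via y @ 2.9402
    (5,6) via y @ 3.9755  # hit
  → r_2 = 3.9755
beam 3: φ=90°, α=195°
  direction (-0.9659, -0.2588); cell (6,2); t to first gridline: x 0.3831, y 0.6182 (then +1.0353 / +3.8637)
    (5,2) via x @ 0.3831
    (5,1) via y @ 0.6182
    (4,1) via x @ 1.4183
    (3,1) via x @ 2.4536
    (2,1) via x @ 3.4889
    (2,0) via y @ 4.4819  # hit
  → r_3 = 4.4819

ranges = [0.6522, 3.9755, 4.4819]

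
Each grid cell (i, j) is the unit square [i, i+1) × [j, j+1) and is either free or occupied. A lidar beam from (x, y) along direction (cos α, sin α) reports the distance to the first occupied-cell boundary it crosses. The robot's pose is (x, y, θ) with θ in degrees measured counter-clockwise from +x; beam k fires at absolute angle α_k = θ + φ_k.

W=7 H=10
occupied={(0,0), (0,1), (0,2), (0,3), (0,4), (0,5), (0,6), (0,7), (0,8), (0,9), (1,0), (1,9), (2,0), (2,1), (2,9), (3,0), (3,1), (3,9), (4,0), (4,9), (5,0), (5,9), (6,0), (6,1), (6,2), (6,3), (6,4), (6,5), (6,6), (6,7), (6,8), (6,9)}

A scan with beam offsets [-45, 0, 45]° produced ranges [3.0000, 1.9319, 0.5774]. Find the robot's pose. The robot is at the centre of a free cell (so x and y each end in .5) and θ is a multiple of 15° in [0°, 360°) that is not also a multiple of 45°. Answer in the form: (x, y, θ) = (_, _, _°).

Candidates: 38 free-cell centres × 16 headings = 608 poses. Raycast each; keep the one whose scan matches to 4 dp.
  (1.5, 5.5, 105°): beam 1 = 4.0415 ≠ 3.0000 ✗
  (1.5, 5.5, 30°): beam 1 = 4.6587 ≠ 3.0000 ✗
  (5.5, 8.5, 120°): beam 1 = 0.5176 ≠ 3.0000 ✗
  (2.5, 6.5, 300°): beam 1 = 5.6940 ≠ 3.0000 ✗
  …
  (5.5, 4.5, 285°): r_1=3.0000, r_2=1.9319, r_3=0.5774 — all match ✓
Unique over the lattice → pose = (5.5, 4.5, 285°).

(x, y, θ) = (5.5, 4.5, 285°)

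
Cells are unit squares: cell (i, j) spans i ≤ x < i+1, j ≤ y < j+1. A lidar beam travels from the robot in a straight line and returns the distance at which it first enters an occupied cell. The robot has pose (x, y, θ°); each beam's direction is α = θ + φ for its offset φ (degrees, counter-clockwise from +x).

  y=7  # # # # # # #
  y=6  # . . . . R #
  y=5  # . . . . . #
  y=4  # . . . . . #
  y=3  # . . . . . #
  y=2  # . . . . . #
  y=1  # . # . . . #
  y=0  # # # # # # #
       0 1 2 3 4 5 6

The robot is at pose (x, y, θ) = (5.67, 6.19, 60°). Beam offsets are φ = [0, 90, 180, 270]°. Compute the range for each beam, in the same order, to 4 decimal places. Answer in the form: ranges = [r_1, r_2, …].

beam 1: φ=0°, α=60°
  cosα=0.5000 sinα=0.8660 | (5,6) | tMaxX 0.6600 tMaxY 0.9353 | tΔX 2.0000 tΔY 1.1547
    t=0.6600 [x] (6,6) — stop
  → r_1 = 0.6600
beam 2: φ=90°, α=150°
  cosα=-0.8660 sinα=0.5000 | (5,6) | tMaxX 0.7736 tMaxY 1.6200 | tΔX 1.1547 tΔY 2.0000
    t=0.7736 [x] (4,6)
    t=1.6200 [y] (4,7) — stop
  → r_2 = 1.6200
beam 3: φ=180°, α=240°
  cosα=-0.5000 sinα=-0.8660 | (5,6) | tMaxX 1.3400 tMaxY 0.2194 | tΔX 2.0000 tΔY 1.1547
    t=0.2194 [y] (5,5)
    t=1.3400 [x] (4,5)
    t=1.3741 [y] (4,4)
    t=2.5288 [y] (4,3)
    t=3.3400 [x] (3,3)
    t=3.6835 [y] (3,2)
    t=4.8382 [y] (3,1)
    t=5.3400 [x] (2,1) — stop
  → r_3 = 5.3400
beam 4: φ=270°, α=330°
  cosα=0.8660 sinα=-0.5000 | (5,6) | tMaxX 0.3811 tMaxY 0.3800 | tΔX 1.1547 tΔY 2.0000
    t=0.3800 [y] (5,5)
    t=0.3811 [x] (6,5) — stop
  → r_4 = 0.3811

ranges = [0.6600, 1.6200, 5.3400, 0.3811]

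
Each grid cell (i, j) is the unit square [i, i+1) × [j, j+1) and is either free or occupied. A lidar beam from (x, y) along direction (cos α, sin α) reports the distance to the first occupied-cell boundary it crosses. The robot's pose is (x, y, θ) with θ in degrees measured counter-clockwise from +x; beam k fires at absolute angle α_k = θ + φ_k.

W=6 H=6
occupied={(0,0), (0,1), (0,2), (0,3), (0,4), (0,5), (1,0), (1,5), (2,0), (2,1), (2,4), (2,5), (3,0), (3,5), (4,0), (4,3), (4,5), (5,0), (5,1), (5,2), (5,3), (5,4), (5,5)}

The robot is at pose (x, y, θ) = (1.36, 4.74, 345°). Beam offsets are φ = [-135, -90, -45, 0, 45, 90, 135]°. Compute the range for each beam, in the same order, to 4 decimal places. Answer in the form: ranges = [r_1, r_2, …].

beam 1: φ=-135°, α=210°
  direction (-0.8660, -0.5000); cell (1,4); t to first gridline: x 0.4157, y 1.4800 (then +1.1547 / +2.0000)
    (0,4) via x @ 0.4157  # hit
  → r_1 = 0.4157
beam 2: φ=-90°, α=255°
  direction (-0.2588, -0.9659); cell (1,4); t to first gridline: x 1.3909, y 0.7661 (then +3.8637 / +1.0353)
    (1,3) via y @ 0.7661
    (0,3) via x @ 1.3909  # hit
  → r_2 = 1.3909
beam 3: φ=-45°, α=300°
  direction (0.5000, -0.8660); cell (1,4); t to first gridline: x 1.2800, y 0.8545 (then +2.0000 / +1.1547)
    (1,3) via y @ 0.8545
    (2,3) via x @ 1.2800
    (2,2) via y @ 2.0092
    (2,1) via y @ 3.1639  # hit
  → r_3 = 3.1639
beam 4: φ=0°, α=345°
  direction (0.9659, -0.2588); cell (1,4); t to first gridline: x 0.6626, y 2.8591 (then +1.0353 / +3.8637)
    (2,4) via x @ 0.6626  # hit
  → r_4 = 0.6626
beam 5: φ=45°, α=30°
  direction (0.8660, 0.5000); cell (1,4); t to first gridline: x 0.7390, y 0.5200 (then +1.1547 / +2.0000)
    (1,5) via y @ 0.5200  # hit
  → r_5 = 0.5200
beam 6: φ=90°, α=75°
  direction (0.2588, 0.9659); cell (1,4); t to first gridline: x 2.4728, y 0.2692 (then +3.8637 / +1.0353)
    (1,5) via y @ 0.2692  # hit
  → r_6 = 0.2692
beam 7: φ=135°, α=120°
  direction (-0.5000, 0.8660); cell (1,4); t to first gridline: x 0.7200, y 0.3002 (then +2.0000 / +1.1547)
    (1,5) via y @ 0.3002  # hit
  → r_7 = 0.3002

ranges = [0.4157, 1.3909, 3.1639, 0.6626, 0.5200, 0.2692, 0.3002]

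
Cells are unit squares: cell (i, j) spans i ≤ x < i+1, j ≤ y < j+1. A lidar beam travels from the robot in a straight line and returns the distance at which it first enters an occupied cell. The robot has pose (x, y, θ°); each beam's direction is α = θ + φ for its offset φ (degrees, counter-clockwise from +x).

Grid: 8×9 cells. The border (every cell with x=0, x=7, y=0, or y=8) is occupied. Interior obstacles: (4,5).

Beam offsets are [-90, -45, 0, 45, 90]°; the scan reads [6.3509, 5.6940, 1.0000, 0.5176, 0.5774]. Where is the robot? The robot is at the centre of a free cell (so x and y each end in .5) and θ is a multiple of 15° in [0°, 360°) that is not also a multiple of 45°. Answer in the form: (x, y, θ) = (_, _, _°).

(x, y, θ) = (1.5, 2.5, 120°)

Candidates: 41 free-cell centres × 16 headings = 656 poses. Raycast each; keep the one whose scan matches to 4 dp.
  (3.5, 2.5, 195°): beam 1 = 5.6940 ≠ 6.3509 ✗
  (1.5, 4.5, 105°): beam 1 = 2.5882 ≠ 6.3509 ✗
  (4.5, 3.5, 255°): beam 1 = 3.6235 ≠ 6.3509 ✗
  …
  (1.5, 2.5, 120°): r_1=6.3509, r_2=5.6940, r_3=1.0000, r_4=0.5176, r_5=0.5774 — all match ✓
Unique over the lattice → pose = (1.5, 2.5, 120°).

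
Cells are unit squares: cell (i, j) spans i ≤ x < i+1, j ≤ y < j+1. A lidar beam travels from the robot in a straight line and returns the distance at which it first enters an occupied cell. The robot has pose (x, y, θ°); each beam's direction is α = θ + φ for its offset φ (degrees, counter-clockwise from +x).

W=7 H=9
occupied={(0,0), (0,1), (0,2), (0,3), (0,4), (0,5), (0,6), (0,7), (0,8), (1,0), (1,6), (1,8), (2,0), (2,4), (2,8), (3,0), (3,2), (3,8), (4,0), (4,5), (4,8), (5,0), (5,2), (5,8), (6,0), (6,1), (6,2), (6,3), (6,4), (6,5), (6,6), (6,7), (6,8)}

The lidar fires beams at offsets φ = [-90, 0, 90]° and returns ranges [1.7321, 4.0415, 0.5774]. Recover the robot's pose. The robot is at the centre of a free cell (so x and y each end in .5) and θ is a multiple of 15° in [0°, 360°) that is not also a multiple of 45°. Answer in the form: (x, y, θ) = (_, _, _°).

(x, y, θ) = (4.5, 6.5, 210°)

Candidates: 30 free-cell centres × 16 headings = 480 poses. Raycast each; keep the one whose scan matches to 4 dp.
  (3.5, 7.5, 240°): beam 1 = 1.0000 ≠ 1.7321 ✗
  (2.5, 2.5, 210°): beam 1 = 3.0000 ≠ 1.7321 ✗
  (2.5, 7.5, 30°): beam 1 = 5.1962 ≠ 1.7321 ✗
  (4.5, 3.5, 105°): beam 1 = 1.5529 ≠ 1.7321 ✗
  (4.5, 6.5, 30°): beam 1 = 0.5774 ≠ 1.7321 ✗
  …
  (4.5, 6.5, 210°): r_1=1.7321, r_2=4.0415, r_3=0.5774 — all match ✓
Unique over the lattice → pose = (4.5, 6.5, 210°).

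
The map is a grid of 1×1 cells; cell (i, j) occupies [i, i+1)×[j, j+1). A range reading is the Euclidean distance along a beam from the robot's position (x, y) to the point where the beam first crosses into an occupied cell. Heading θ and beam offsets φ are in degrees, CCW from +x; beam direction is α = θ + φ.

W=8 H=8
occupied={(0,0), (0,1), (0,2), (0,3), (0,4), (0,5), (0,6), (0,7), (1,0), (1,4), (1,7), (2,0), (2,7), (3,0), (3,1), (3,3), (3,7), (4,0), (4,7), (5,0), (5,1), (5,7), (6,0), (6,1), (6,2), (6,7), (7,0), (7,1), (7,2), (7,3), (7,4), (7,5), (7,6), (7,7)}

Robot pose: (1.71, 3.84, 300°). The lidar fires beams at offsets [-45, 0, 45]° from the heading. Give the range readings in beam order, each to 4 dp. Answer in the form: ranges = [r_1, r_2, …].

ranges = [2.7432, 2.5800, 1.3355]

beam 1: φ=-45°, α=255°
  d=(-0.2588,-0.9659)  start (1,3)  tX=2.7432 tY=0.8696  stride 1/|dx|=3.8637 1/|dy|=1.0353
    cross y-line → (1,2), t=0.8696
    cross y-line → (1,1), t=1.9049
    cross x-line → (0,1), t=2.7432 (wall)
  → r_1 = 2.7432
beam 2: φ=0°, α=300°
  d=(0.5000,-0.8660)  start (1,3)  tX=0.5800 tY=0.9699  stride 1/|dx|=2.0000 1/|dy|=1.1547
    cross x-line → (2,3), t=0.5800
    cross y-line → (2,2), t=0.9699
    cross y-line → (2,1), t=2.1246
    cross x-line → (3,1), t=2.5800 (wall)
  → r_2 = 2.5800
beam 3: φ=45°, α=345°
  d=(0.9659,-0.2588)  start (1,3)  tX=0.3002 tY=3.2455  stride 1/|dx|=1.0353 1/|dy|=3.8637
    cross x-line → (2,3), t=0.3002
    cross x-line → (3,3), t=1.3355 (wall)
  → r_3 = 1.3355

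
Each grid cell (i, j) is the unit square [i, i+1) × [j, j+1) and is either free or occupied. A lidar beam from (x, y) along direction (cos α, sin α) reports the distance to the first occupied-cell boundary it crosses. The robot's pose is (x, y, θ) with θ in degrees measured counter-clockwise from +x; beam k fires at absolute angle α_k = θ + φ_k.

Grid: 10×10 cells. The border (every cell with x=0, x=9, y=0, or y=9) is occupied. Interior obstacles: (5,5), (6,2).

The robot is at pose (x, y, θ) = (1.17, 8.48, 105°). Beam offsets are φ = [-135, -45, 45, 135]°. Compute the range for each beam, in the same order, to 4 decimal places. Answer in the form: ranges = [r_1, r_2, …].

beam 1: φ=-135°, α=330°
  dir = (cos 330°, sin 330°) = (0.8660, -0.5000); from cell (1,8)
  next x-line at t=0.9584, next y-line at t=0.9600; Δt_x=1.1547, Δt_y=2.0000
    x: enter (2,8) at t=0.9584
    y: enter (2,7) at t=0.9600
    x: enter (3,7) at t=2.1131
    y: enter (3,6) at t=2.9600
    x: enter (4,6) at t=3.2678
    x: enter (5,6) at t=4.4225
    y: enter (5,5) at t=4.9600 ← occupied
  → r_1 = 4.9600
beam 2: φ=-45°, α=60°
  dir = (cos 60°, sin 60°) = (0.5000, 0.8660); from cell (1,8)
  next x-line at t=1.6600, next y-line at t=0.6004; Δt_x=2.0000, Δt_y=1.1547
    y: enter (1,9) at t=0.6004 ← occupied
  → r_2 = 0.6004
beam 3: φ=45°, α=150°
  dir = (cos 150°, sin 150°) = (-0.8660, 0.5000); from cell (1,8)
  next x-line at t=0.1963, next y-line at t=1.0400; Δt_x=1.1547, Δt_y=2.0000
    x: enter (0,8) at t=0.1963 ← occupied
  → r_3 = 0.1963
beam 4: φ=135°, α=240°
  dir = (cos 240°, sin 240°) = (-0.5000, -0.8660); from cell (1,8)
  next x-line at t=0.3400, next y-line at t=0.5543; Δt_x=2.0000, Δt_y=1.1547
    x: enter (0,8) at t=0.3400 ← occupied
  → r_4 = 0.3400

ranges = [4.9600, 0.6004, 0.1963, 0.3400]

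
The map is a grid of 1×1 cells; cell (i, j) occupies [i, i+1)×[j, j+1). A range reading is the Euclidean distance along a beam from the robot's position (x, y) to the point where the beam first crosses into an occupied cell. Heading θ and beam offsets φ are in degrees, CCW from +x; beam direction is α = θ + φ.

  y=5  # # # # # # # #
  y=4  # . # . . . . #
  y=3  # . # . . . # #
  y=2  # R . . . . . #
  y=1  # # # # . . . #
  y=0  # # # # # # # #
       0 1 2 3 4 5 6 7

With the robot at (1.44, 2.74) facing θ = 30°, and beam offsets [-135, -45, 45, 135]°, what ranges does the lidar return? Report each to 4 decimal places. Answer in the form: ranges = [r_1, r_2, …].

beam 1: φ=-135°, α=255°
  direction (-0.2588, -0.9659); cell (1,2); t to first gridline: x 1.7000, y 0.7661 (then +3.8637 / +1.0353)
    (1,1) via y @ 0.7661  # hit
  → r_1 = 0.7661
beam 2: φ=-45°, α=345°
  direction (0.9659, -0.2588); cell (1,2); t to first gridline: x 0.5798, y 2.8591 (then +1.0353 / +3.8637)
    (2,2) via x @ 0.5798
    (3,2) via x @ 1.6150
    (4,2) via x @ 2.6503
    (4,1) via y @ 2.8591
    (5,1) via x @ 3.6856
    (6,1) via x @ 4.7209
    (7,1) via x @ 5.7561  # hit
  → r_2 = 5.7561
beam 3: φ=45°, α=75°
  direction (0.2588, 0.9659); cell (1,2); t to first gridline: x 2.1637, y 0.2692 (then +3.8637 / +1.0353)
    (1,3) via y @ 0.2692
    (1,4) via y @ 1.3044
    (2,4) via x @ 2.1637  # hit
  → r_3 = 2.1637
beam 4: φ=135°, α=165°
  direction (-0.9659, 0.2588); cell (1,2); t to first gridline: x 0.4555, y 1.0046 (then +1.0353 / +3.8637)
    (0,2) via x @ 0.4555  # hit
  → r_4 = 0.4555

ranges = [0.7661, 5.7561, 2.1637, 0.4555]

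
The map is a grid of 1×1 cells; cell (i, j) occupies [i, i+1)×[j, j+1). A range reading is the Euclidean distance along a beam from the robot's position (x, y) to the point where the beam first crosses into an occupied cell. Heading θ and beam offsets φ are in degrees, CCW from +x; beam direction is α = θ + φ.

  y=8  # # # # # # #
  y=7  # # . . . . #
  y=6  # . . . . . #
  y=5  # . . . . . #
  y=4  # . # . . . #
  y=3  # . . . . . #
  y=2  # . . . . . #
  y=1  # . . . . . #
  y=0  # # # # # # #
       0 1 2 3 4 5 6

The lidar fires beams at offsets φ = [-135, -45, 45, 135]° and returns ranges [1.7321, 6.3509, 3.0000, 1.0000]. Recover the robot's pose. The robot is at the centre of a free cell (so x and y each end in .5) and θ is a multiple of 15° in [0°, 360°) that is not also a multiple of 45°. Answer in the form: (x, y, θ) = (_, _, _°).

The pose lattice has 33·16 = 528 candidates. Test each by forward raycasting.
  (5.5, 5.5, 15°): beam 1 = 5.1962 ≠ 1.7321 ✗
  (2.5, 5.5, 285°): beam 2 = 0.5774 ≠ 6.3509 ✗
  (5.5, 5.5, 120°): beam 1 = 0.5176 ≠ 1.7321 ✗
  (3.5, 2.5, 120°): beam 1 = 2.5882 ≠ 1.7321 ✗
  …
  (2.5, 6.5, 345°): r_1=1.7321, r_2=6.3509, r_3=3.0000, r_4=1.0000 — all match ✓
Unique over the lattice → pose = (2.5, 6.5, 345°).

(x, y, θ) = (2.5, 6.5, 345°)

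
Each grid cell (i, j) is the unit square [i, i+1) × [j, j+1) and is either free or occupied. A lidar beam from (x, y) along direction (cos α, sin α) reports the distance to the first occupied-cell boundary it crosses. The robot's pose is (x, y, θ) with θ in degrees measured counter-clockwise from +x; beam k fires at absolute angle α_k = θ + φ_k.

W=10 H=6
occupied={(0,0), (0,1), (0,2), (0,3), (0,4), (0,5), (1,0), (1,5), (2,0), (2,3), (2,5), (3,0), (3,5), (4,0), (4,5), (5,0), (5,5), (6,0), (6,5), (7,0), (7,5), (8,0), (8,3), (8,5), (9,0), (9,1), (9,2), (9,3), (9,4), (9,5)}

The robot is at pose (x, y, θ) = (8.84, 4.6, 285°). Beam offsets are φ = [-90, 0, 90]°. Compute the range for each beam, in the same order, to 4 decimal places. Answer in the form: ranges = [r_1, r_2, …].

ranges = [6.0460, 0.6182, 0.1656]

beam 1: φ=-90°, α=195°
  dir = (cos 195°, sin 195°) = (-0.9659, -0.2588); from cell (8,4)
  next x-line at t=0.8696, next y-line at t=2.3182; Δt_x=1.0353, Δt_y=3.8637
    x: enter (7,4) at t=0.8696
    x: enter (6,4) at t=1.9049
    y: enter (6,3) at t=2.3182
    x: enter (5,3) at t=2.9402
    x: enter (4,3) at t=3.9755
    x: enter (3,3) at t=5.0107
    x: enter (2,3) at t=6.0460 ← occupied
  → r_1 = 6.0460
beam 2: φ=0°, α=285°
  dir = (cos 285°, sin 285°) = (0.2588, -0.9659); from cell (8,4)
  next x-line at t=0.6182, next y-line at t=0.6212; Δt_x=3.8637, Δt_y=1.0353
    x: enter (9,4) at t=0.6182 ← occupied
  → r_2 = 0.6182
beam 3: φ=90°, α=15°
  dir = (cos 15°, sin 15°) = (0.9659, 0.2588); from cell (8,4)
  next x-line at t=0.1656, next y-line at t=1.5455; Δt_x=1.0353, Δt_y=3.8637
    x: enter (9,4) at t=0.1656 ← occupied
  → r_3 = 0.1656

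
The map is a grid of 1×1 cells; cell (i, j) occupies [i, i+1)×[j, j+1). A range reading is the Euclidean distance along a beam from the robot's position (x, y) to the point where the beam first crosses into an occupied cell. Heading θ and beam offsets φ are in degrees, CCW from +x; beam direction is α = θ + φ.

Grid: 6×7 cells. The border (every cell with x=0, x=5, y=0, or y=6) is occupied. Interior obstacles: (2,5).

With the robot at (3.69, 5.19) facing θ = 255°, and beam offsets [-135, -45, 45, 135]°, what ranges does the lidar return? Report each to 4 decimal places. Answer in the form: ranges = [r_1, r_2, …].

beam 1: φ=-135°, α=120°
  direction (-0.5000, 0.8660); cell (3,5); t to first gridline: x 1.3800, y 0.9353 (then +2.0000 / +1.1547)
    (3,6) via y @ 0.9353  # hit
  → r_1 = 0.9353
beam 2: φ=-45°, α=210°
  direction (-0.8660, -0.5000); cell (3,5); t to first gridline: x 0.7967, y 0.3800 (then +1.1547 / +2.0000)
    (3,4) via y @ 0.3800
    (2,4) via x @ 0.7967
    (1,4) via x @ 1.9514
    (1,3) via y @ 2.3800
    (0,3) via x @ 3.1061  # hit
  → r_2 = 3.1061
beam 3: φ=45°, α=300°
  direction (0.5000, -0.8660); cell (3,5); t to first gridline: x 0.6200, y 0.2194 (then +2.0000 / +1.1547)
    (3,4) via y @ 0.2194
    (4,4) via x @ 0.6200
    (4,3) via y @ 1.3741
    (4,2) via y @ 2.5288
    (5,2) via x @ 2.6200  # hit
  → r_3 = 2.6200
beam 4: φ=135°, α=30°
  direction (0.8660, 0.5000); cell (3,5); t to first gridline: x 0.3580, y 1.6200 (then +1.1547 / +2.0000)
    (4,5) via x @ 0.3580
    (5,5) via x @ 1.5127  # hit
  → r_4 = 1.5127

ranges = [0.9353, 3.1061, 2.6200, 1.5127]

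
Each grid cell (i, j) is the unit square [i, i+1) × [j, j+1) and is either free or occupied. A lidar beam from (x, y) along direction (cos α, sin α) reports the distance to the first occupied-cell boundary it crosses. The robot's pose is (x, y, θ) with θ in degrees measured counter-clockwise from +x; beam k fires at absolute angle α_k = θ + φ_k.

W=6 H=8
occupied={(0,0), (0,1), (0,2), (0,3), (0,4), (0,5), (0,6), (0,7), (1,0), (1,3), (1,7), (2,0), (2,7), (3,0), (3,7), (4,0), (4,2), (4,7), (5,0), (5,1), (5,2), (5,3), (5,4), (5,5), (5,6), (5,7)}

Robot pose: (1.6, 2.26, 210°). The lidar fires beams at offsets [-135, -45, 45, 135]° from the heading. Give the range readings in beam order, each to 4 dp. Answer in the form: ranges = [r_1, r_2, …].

beam 1: φ=-135°, α=75°
  direction (0.2588, 0.9659); cell (1,2); t to first gridline: x 1.5455, y 0.7661 (then +3.8637 / +1.0353)
    (1,3) via y @ 0.7661  # hit
  → r_1 = 0.7661
beam 2: φ=-45°, α=165°
  direction (-0.9659, 0.2588); cell (1,2); t to first gridline: x 0.6212, y 2.8591 (then +1.0353 / +3.8637)
    (0,2) via x @ 0.6212  # hit
  → r_2 = 0.6212
beam 3: φ=45°, α=255°
  direction (-0.2588, -0.9659); cell (1,2); t to first gridline: x 2.3182, y 0.2692 (then +3.8637 / +1.0353)
    (1,1) via y @ 0.2692
    (1,0) via y @ 1.3044  # hit
  → r_3 = 1.3044
beam 4: φ=135°, α=345°
  direction (0.9659, -0.2588); cell (1,2); t to first gridline: x 0.4141, y 1.0046 (then +1.0353 / +3.8637)
    (2,2) via x @ 0.4141
    (2,1) via y @ 1.0046
    (3,1) via x @ 1.4494
    (4,1) via x @ 2.4847
    (5,1) via x @ 3.5199  # hit
  → r_4 = 3.5199

ranges = [0.7661, 0.6212, 1.3044, 3.5199]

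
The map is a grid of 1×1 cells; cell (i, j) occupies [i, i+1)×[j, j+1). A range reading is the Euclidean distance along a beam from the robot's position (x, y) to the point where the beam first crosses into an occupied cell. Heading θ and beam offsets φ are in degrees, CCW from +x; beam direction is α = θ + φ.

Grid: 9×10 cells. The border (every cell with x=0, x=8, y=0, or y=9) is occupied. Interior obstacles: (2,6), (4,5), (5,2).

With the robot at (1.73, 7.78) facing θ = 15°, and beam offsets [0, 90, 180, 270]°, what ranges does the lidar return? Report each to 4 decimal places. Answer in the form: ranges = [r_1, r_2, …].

beam 1: φ=0°, α=15°
  direction (0.9659, 0.2588); cell (1,7); t to first gridline: x 0.2795, y 0.8500 (then +1.0353 / +3.8637)
    (2,7) via x @ 0.2795
    (2,8) via y @ 0.8500
    (3,8) via x @ 1.3148
    (4,8) via x @ 2.3501
    (5,8) via x @ 3.3854
    (6,8) via x @ 4.4206
    (6,9) via y @ 4.7137  # hit
  → r_1 = 4.7137
beam 2: φ=90°, α=105°
  direction (-0.2588, 0.9659); cell (1,7); t to first gridline: x 2.8205, y 0.2278 (then +3.8637 / +1.0353)
    (1,8) via y @ 0.2278
    (1,9) via y @ 1.2630  # hit
  → r_2 = 1.2630
beam 3: φ=180°, α=195°
  direction (-0.9659, -0.2588); cell (1,7); t to first gridline: x 0.7558, y 3.0137 (then +1.0353 / +3.8637)
    (0,7) via x @ 0.7558  # hit
  → r_3 = 0.7558
beam 4: φ=270°, α=285°
  direction (0.2588, -0.9659); cell (1,7); t to first gridline: x 1.0432, y 0.8075 (then +3.8637 / +1.0353)
    (1,6) via y @ 0.8075
    (2,6) via x @ 1.0432  # hit
  → r_4 = 1.0432

ranges = [4.7137, 1.2630, 0.7558, 1.0432]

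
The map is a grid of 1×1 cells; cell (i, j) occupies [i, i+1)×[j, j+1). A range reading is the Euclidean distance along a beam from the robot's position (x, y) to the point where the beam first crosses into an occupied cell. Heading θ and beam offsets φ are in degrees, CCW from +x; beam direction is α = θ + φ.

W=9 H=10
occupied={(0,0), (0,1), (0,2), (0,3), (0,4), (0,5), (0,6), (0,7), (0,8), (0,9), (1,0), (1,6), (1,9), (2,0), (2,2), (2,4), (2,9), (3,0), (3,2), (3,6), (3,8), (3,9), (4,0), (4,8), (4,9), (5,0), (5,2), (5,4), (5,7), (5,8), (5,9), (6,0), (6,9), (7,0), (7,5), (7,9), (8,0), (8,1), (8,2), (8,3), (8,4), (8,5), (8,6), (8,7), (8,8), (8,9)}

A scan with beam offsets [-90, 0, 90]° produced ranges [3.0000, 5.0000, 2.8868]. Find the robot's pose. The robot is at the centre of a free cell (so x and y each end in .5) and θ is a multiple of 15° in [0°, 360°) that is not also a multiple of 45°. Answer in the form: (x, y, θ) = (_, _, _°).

(x, y, θ) = (5.5, 6.5, 300°)

Enumerate (i+0.5, j+0.5, θ) over the 44 free cells and 16 admissible headings. For each, cast all 3 beams and compare to the given ranges.
  (6.5, 8.5, 15°): beam 1 = 2.5882 ≠ 3.0000 ✗
  (5.5, 3.5, 150°): beam 1 = 0.5774 ≠ 3.0000 ✗
  (6.5, 8.5, 195°): beam 1 = 0.5176 ≠ 3.0000 ✗
  (4.5, 2.5, 330°): beam 1 = 1.7321 ≠ 3.0000 ✗
  (6.5, 2.5, 255°): beam 1 = 0.5176 ≠ 3.0000 ✗
  …
  (5.5, 6.5, 300°): r_1=3.0000, r_2=5.0000, r_3=2.8868 — all match ✓
Only this pose fits every beam.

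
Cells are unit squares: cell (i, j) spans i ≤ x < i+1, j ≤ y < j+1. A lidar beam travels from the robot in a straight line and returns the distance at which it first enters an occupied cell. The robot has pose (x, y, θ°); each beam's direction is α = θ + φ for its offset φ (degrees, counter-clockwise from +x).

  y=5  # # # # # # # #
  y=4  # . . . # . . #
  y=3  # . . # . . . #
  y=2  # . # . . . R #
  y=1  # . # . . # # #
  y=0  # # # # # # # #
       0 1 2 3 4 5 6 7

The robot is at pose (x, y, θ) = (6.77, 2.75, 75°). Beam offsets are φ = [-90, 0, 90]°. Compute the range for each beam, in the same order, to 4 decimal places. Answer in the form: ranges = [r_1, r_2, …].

beam 1: φ=-90°, α=345°
  d=(0.9659,-0.2588)  start (6,2)  tX=0.2381 tY=2.8978  stride 1/|dx|=1.0353 1/|dy|=3.8637
    cross x-line → (7,2), t=0.2381 (wall)
  → r_1 = 0.2381
beam 2: φ=0°, α=75°
  d=(0.2588,0.9659)  start (6,2)  tX=0.8887 tY=0.2588  stride 1/|dx|=3.8637 1/|dy|=1.0353
    cross y-line → (6,3), t=0.2588
    cross x-line → (7,3), t=0.8887 (wall)
  → r_2 = 0.8887
beam 3: φ=90°, α=165°
  d=(-0.9659,0.2588)  start (6,2)  tX=0.7972 tY=0.9659  stride 1/|dx|=1.0353 1/|dy|=3.8637
    cross x-line → (5,2), t=0.7972
    cross y-line → (5,3), t=0.9659
    cross x-line → (4,3), t=1.8324
    cross x-line → (3,3), t=2.8677 (wall)
  → r_3 = 2.8677

ranges = [0.2381, 0.8887, 2.8677]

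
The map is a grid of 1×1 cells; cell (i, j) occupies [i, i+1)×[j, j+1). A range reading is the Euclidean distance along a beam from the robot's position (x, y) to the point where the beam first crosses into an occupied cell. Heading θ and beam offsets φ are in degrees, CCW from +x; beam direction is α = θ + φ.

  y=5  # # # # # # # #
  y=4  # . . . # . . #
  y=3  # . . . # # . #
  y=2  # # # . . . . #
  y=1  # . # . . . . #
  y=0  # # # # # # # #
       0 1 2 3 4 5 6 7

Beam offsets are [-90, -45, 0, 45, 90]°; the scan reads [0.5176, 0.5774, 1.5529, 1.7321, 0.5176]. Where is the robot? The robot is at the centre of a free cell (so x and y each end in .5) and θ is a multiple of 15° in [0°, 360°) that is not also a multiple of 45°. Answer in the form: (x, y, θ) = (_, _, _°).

(x, y, θ) = (6.5, 3.5, 75°)

The pose lattice has 18·16 = 288 candidates. Test each by forward raycasting.
  (5.5, 1.5, 255°): beam 1 = 2.5882 ≠ 0.5176 ✗
  (1.5, 1.5, 105°): beam 3 = 0.5176 ≠ 1.5529 ✗
  (5.5, 1.5, 105°): beam 1 = 1.5529 ≠ 0.5176 ✗
  (1.5, 3.5, 285°): beam 3 = 0.5176 ≠ 1.5529 ✗
  …
  (6.5, 3.5, 75°): r_1=0.5176, r_2=0.5774, r_3=1.5529, r_4=1.7321, r_5=0.5176 — all match ✓
Unique over the lattice → pose = (6.5, 3.5, 75°).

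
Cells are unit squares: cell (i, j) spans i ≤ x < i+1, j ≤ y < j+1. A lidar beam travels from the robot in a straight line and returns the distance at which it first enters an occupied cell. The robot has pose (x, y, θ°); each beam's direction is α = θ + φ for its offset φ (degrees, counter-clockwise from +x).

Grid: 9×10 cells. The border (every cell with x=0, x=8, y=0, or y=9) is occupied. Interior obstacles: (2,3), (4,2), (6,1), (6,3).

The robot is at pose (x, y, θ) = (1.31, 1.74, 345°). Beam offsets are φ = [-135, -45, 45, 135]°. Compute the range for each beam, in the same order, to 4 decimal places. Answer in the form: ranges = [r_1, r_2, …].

beam 1: φ=-135°, α=210°
  direction (-0.8660, -0.5000); cell (1,1); t to first gridline: x 0.3580, y 1.4800 (then +1.1547 / +2.0000)
    (0,1) via x @ 0.3580  # hit
  → r_1 = 0.3580
beam 2: φ=-45°, α=300°
  direction (0.5000, -0.8660); cell (1,1); t to first gridline: x 1.3800, y 0.8545 (then +2.0000 / +1.1547)
    (1,0) via y @ 0.8545  # hit
  → r_2 = 0.8545
beam 3: φ=45°, α=30°
  direction (0.8660, 0.5000); cell (1,1); t to first gridline: x 0.7967, y 0.5200 (then +1.1547 / +2.0000)
    (1,2) via y @ 0.5200
    (2,2) via x @ 0.7967
    (3,2) via x @ 1.9514
    (3,3) via y @ 2.5200
    (4,3) via x @ 3.1061
    (5,3) via x @ 4.2608
    (5,4) via y @ 4.5200
    (6,4) via x @ 5.4155
    (6,5) via y @ 6.5200
    (7,5) via x @ 6.5702
    (8,5) via x @ 7.7249  # hit
  → r_3 = 7.7249
beam 4: φ=135°, α=120°
  direction (-0.5000, 0.8660); cell (1,1); t to first gridline: x 0.6200, y 0.3002 (then +2.0000 / +1.1547)
    (1,2) via y @ 0.3002
    (0,2) via x @ 0.6200  # hit
  → r_4 = 0.6200

ranges = [0.3580, 0.8545, 7.7249, 0.6200]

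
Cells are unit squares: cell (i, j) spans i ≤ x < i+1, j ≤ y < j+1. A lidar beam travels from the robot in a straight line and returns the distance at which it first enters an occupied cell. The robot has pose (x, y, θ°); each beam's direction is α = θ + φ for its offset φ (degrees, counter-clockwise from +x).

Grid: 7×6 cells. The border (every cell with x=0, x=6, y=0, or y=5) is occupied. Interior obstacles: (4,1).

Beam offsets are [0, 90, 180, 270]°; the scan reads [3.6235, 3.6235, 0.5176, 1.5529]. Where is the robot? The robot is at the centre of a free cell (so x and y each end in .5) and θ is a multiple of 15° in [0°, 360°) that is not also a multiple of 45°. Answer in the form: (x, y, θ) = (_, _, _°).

Candidates: 19 free-cell centres × 16 headings = 304 poses. Raycast each; keep the one whose scan matches to 4 dp.
  (3.5, 2.5, 330°): beam 1 = 1.0000 ≠ 3.6235 ✗
  (2.5, 3.5, 330°): beam 1 = 4.0415 ≠ 3.6235 ✗
  (5.5, 4.5, 210°): beam 1 = 5.1962 ≠ 3.6235 ✗
  (4.5, 3.5, 195°): beam 2 = 1.5529 ≠ 3.6235 ✗
  (3.5, 4.5, 150°): beam 1 = 1.0000 ≠ 3.6235 ✗
  …
  (2.5, 4.5, 255°): r_1=3.6235, r_2=3.6235, r_3=0.5176, r_4=1.5529 — all match ✓
Unique over the lattice → pose = (2.5, 4.5, 255°).

(x, y, θ) = (2.5, 4.5, 255°)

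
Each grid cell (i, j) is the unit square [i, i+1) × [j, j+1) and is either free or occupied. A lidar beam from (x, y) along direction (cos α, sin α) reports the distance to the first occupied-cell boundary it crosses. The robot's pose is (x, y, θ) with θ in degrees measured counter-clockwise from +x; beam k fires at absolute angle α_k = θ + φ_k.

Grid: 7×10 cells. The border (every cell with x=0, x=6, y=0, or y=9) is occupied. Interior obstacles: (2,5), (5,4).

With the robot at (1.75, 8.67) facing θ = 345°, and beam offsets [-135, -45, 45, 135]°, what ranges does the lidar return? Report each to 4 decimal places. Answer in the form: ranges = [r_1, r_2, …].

beam 1: φ=-135°, α=210°
  cosα=-0.8660 sinα=-0.5000 | (1,8) | tMaxX 0.8660 tMaxY 1.3400 | tΔX 1.1547 tΔY 2.0000
    t=0.8660 [x] (0,8) — stop
  → r_1 = 0.8660
beam 2: φ=-45°, α=300°
  cosα=0.5000 sinα=-0.8660 | (1,8) | tMaxX 0.5000 tMaxY 0.7736 | tΔX 2.0000 tΔY 1.1547
    t=0.5000 [x] (2,8)
    t=0.7736 [y] (2,7)
    t=1.9283 [y] (2,6)
    t=2.5000 [x] (3,6)
    t=3.0831 [y] (3,5)
    t=4.2378 [y] (3,4)
    t=4.5000 [x] (4,4)
    t=5.3925 [y] (4,3)
    t=6.5000 [x] (5,3)
    t=6.5472 [y] (5,2)
    t=7.7019 [y] (5,1)
    t=8.5000 [x] (6,1) — stop
  → r_2 = 8.5000
beam 3: φ=45°, α=30°
  cosα=0.8660 sinα=0.5000 | (1,8) | tMaxX 0.2887 tMaxY 0.6600 | tΔX 1.1547 tΔY 2.0000
    t=0.2887 [x] (2,8)
    t=0.6600 [y] (2,9) — stop
  → r_3 = 0.6600
beam 4: φ=135°, α=120°
  cosα=-0.5000 sinα=0.8660 | (1,8) | tMaxX 1.5000 tMaxY 0.3811 | tΔX 2.0000 tΔY 1.1547
    t=0.3811 [y] (1,9) — stop
  → r_4 = 0.3811

ranges = [0.8660, 8.5000, 0.6600, 0.3811]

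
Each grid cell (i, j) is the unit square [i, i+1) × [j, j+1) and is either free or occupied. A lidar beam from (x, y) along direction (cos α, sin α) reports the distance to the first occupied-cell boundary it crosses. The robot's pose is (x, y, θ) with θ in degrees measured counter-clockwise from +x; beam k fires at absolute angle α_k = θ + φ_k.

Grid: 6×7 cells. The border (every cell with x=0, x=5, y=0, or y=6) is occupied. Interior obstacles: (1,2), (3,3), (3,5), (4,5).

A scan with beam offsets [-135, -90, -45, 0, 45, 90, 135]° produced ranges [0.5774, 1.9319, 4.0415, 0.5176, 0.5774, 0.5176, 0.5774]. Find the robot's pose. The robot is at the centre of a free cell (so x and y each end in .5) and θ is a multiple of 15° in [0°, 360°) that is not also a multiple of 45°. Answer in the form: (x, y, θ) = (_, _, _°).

The pose lattice has 16·16 = 256 candidates. Test each by forward raycasting.
  (1.5, 5.5, 105°): beam 1 = 4.0415 ≠ 0.5774 ✗
  (1.5, 4.5, 30°): beam 1 = 1.5529 ≠ 0.5774 ✗
  (1.5, 5.5, 345°): beam 3 = 5.1962 ≠ 4.0415 ✗
  (4.5, 2.5, 60°): beam 1 = 1.5529 ≠ 0.5774 ✗
  …
  (1.5, 1.5, 75°): r_1=0.5774, r_2=1.9319, r_3=4.0415, r_4=0.5176, r_5=0.5774, r_6=0.5176, r_7=0.5774 — all match ✓
Unique over the lattice → pose = (1.5, 1.5, 75°).

(x, y, θ) = (1.5, 1.5, 75°)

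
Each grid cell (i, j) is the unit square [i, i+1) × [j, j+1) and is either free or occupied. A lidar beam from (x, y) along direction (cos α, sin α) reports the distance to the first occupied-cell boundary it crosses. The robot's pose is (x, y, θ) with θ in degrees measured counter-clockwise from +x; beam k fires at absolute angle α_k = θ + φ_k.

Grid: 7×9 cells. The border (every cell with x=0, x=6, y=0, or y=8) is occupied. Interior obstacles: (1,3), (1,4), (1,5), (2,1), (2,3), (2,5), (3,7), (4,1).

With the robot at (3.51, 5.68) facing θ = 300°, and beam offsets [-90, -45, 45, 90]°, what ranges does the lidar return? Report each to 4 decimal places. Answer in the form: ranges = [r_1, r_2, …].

ranges = [0.5889, 1.9705, 2.5778, 2.8752]

beam 1: φ=-90°, α=210°
  dir = (cos 210°, sin 210°) = (-0.8660, -0.5000); from cell (3,5)
  next x-line at t=0.5889, next y-line at t=1.3600; Δt_x=1.1547, Δt_y=2.0000
    x: enter (2,5) at t=0.5889 ← occupied
  → r_1 = 0.5889
beam 2: φ=-45°, α=255°
  dir = (cos 255°, sin 255°) = (-0.2588, -0.9659); from cell (3,5)
  next x-line at t=1.9705, next y-line at t=0.7040; Δt_x=3.8637, Δt_y=1.0353
    y: enter (3,4) at t=0.7040
    y: enter (3,3) at t=1.7393
    x: enter (2,3) at t=1.9705 ← occupied
  → r_2 = 1.9705
beam 3: φ=45°, α=345°
  dir = (cos 345°, sin 345°) = (0.9659, -0.2588); from cell (3,5)
  next x-line at t=0.5073, next y-line at t=2.6273; Δt_x=1.0353, Δt_y=3.8637
    x: enter (4,5) at t=0.5073
    x: enter (5,5) at t=1.5426
    x: enter (6,5) at t=2.5778 ← occupied
  → r_3 = 2.5778
beam 4: φ=90°, α=30°
  dir = (cos 30°, sin 30°) = (0.8660, 0.5000); from cell (3,5)
  next x-line at t=0.5658, next y-line at t=0.6400; Δt_x=1.1547, Δt_y=2.0000
    x: enter (4,5) at t=0.5658
    y: enter (4,6) at t=0.6400
    x: enter (5,6) at t=1.7205
    y: enter (5,7) at t=2.6400
    x: enter (6,7) at t=2.8752 ← occupied
  → r_4 = 2.8752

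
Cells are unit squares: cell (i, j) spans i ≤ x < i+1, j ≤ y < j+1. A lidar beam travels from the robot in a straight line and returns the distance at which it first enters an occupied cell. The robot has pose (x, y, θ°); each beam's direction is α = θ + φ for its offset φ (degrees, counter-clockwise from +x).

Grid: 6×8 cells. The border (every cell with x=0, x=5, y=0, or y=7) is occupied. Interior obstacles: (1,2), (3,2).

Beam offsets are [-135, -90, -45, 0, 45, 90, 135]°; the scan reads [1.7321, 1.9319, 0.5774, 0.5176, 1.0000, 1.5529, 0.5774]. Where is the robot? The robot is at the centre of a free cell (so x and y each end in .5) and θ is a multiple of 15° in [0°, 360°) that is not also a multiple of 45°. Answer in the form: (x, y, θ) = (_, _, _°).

Candidates: 22 free-cell centres × 16 headings = 352 poses. Raycast each; keep the one whose scan matches to 4 dp.
  (4.5, 3.5, 75°): beam 1 = 1.0000 ≠ 1.7321 ✗
  (2.5, 1.5, 150°): beam 1 = 2.5882 ≠ 1.7321 ✗
  (4.5, 6.5, 150°): beam 1 = 0.5176 ≠ 1.7321 ✗
  …
  (3.5, 1.5, 285°): r_1=1.7321, r_2=1.9319, r_3=0.5774, r_4=0.5176, r_5=1.0000, r_6=1.5529, r_7=0.5774 — all match ✓
No second candidate reproduces the full scan.

(x, y, θ) = (3.5, 1.5, 285°)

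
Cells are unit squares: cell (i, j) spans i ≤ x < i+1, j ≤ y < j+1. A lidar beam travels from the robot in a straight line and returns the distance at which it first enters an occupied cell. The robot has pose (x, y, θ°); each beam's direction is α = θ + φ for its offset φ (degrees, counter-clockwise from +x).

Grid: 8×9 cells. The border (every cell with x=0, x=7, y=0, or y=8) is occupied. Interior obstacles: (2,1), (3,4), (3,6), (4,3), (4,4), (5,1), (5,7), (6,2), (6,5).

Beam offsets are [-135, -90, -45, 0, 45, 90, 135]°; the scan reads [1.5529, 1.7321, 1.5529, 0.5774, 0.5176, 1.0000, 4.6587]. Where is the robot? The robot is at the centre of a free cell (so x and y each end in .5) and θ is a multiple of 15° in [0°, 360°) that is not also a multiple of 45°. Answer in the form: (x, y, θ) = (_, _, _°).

(x, y, θ) = (1.5, 6.5, 150°)

The pose lattice has 33·16 = 528 candidates. Test each by forward raycasting.
  (1.5, 6.5, 120°): beam 2 = 3.0000 ≠ 1.7321 ✗
  (4.5, 6.5, 120°): beam 1 = 1.9319 ≠ 1.5529 ✗
  (4.5, 7.5, 255°): beam 1 = 0.5774 ≠ 1.5529 ✗
  …
  (1.5, 6.5, 150°): r_1=1.5529, r_2=1.7321, r_3=1.5529, r_4=0.5774, r_5=0.5176, r_6=1.0000, r_7=4.6587 — all match ✓
Only this pose fits every beam.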